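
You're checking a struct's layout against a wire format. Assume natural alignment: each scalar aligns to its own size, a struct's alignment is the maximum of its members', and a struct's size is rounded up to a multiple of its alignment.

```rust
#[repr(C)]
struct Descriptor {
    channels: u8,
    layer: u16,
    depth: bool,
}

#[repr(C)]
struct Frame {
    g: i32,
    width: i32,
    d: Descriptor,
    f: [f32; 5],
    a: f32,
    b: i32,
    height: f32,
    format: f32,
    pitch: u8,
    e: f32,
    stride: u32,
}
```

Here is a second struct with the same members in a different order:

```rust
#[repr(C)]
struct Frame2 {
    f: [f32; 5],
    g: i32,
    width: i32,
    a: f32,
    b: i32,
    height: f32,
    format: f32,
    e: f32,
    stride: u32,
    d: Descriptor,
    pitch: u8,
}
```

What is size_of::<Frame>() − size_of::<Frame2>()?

Descriptor: @0: channels [1B, align 1] → 1; +1 pad (align 2); @2: layer [2B, align 2] → 4; @4: depth [1B, align 1] → 5; +1 tail pad (align 2); size 6, align 2
@0: g [4B, align 4] → 4
@4: width [4B, align 4] → 8
@8: d [6B, align 2] → 14
+2 pad (align 4)
@16: f [20B, align 4] → 36
@36: a [4B, align 4] → 40
@40: b [4B, align 4] → 44
@44: height [4B, align 4] → 48
@48: format [4B, align 4] → 52
@52: pitch [1B, align 1] → 53
+3 pad (align 4)
@56: e [4B, align 4] → 60
@60: stride [4B, align 4] → 64
size 64, align 4
— Frame2 —
@0: f [20B, align 4] → 20
@20: g [4B, align 4] → 24
@24: width [4B, align 4] → 28
@28: a [4B, align 4] → 32
@32: b [4B, align 4] → 36
@36: height [4B, align 4] → 40
@40: format [4B, align 4] → 44
@44: e [4B, align 4] → 48
@48: stride [4B, align 4] → 52
@52: d [6B, align 2] → 58
@58: pitch [1B, align 1] → 59
+1 tail pad (align 4)
size 60, align 4
64 − 60 = 4

4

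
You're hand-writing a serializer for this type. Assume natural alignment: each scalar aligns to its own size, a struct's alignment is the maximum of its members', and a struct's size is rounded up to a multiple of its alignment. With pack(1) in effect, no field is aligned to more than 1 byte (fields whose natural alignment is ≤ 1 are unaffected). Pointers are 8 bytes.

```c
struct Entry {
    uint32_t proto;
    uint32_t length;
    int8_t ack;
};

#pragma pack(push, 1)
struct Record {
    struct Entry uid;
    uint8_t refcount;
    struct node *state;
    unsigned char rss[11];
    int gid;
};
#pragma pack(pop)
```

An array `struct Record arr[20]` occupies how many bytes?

Entry: @0: proto [4B, align 4] → 4; @4: length [4B, align 4] → 8; @8: ack [1B, align 1] → 9; +3 tail pad (align 4); size 12, align 4
@0: uid [12B, align 1] → 12
@12: refcount [1B, align 1] → 13
@13: state [8B, align 1] → 21
@21: rss [11B, align 1] → 32
@32: gid [4B, align 1] → 36
size 36, align 1
array of 20: 20 × 36 = 720

720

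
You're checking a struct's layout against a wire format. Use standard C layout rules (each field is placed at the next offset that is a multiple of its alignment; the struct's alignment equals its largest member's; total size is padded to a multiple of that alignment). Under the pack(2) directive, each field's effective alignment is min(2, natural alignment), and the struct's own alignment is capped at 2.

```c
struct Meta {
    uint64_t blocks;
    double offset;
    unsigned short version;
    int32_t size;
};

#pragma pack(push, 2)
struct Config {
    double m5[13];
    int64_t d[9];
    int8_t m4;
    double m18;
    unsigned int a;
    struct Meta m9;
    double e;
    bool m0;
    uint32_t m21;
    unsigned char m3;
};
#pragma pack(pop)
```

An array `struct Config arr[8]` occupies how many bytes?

1840

Meta: @0: blocks [8B, align 8] → 8; @8: offset [8B, align 8] → 16; @16: version [2B, align 2] → 18; +2 pad (align 4); @20: size [4B, align 4] → 24; size 24, align 8
@0: m5 [104B, align 2] → 104
@104: d [72B, align 2] → 176
@176: m4 [1B, align 1] → 177
+1 pad (align 2)
@178: m18 [8B, align 2] → 186
@186: a [4B, align 2] → 190
@190: m9 [24B, align 2] → 214
@214: e [8B, align 2] → 222
@222: m0 [1B, align 1] → 223
+1 pad (align 2)
@224: m21 [4B, align 2] → 228
@228: m3 [1B, align 1] → 229
+1 tail pad (align 2)
size 230, align 2
array of 8: 8 × 230 = 1840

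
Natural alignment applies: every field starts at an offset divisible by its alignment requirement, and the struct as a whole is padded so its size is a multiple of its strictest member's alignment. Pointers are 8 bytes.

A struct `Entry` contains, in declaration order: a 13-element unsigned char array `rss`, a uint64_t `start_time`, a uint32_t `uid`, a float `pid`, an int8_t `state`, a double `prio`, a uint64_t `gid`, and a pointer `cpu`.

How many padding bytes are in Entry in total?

rss at 0 (size 13, align 1) → ends 13
pad 3 to align 8 for start_time
start_time at 16 (size 8, align 8) → ends 24
uid at 24 (size 4, align 4) → ends 28
pid at 28 (size 4, align 4) → ends 32
state at 32 (size 1, align 1) → ends 33
pad 7 to align 8 for prio
prio at 40 (size 8, align 8) → ends 48
gid at 48 (size 8, align 8) → ends 56
cpu at 56 (size 8, align 8) → ends 64
total 64 bytes, alignment 8
data bytes 54, size 64 → padding 10

10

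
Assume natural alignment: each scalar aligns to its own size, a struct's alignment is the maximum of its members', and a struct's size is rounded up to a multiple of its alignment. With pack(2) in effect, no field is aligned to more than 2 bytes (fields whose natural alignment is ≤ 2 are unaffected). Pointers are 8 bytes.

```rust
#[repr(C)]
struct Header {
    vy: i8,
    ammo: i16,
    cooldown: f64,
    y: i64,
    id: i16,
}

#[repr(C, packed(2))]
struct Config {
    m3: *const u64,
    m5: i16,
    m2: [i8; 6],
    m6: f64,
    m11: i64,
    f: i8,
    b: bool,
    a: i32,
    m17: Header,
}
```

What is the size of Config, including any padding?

Header: vy at 0 (size 1, align 1) → ends 1; pad 1 to align 2 for ammo; ammo at 2 (size 2, align 2) → ends 4; pad 4 to align 8 for cooldown; cooldown at 8 (size 8, align 8) → ends 16; y at 16 (size 8, align 8) → ends 24; id at 24 (size 2, align 2) → ends 26; tail pad 6 to reach multiple of 8; total 32 bytes, alignment 8
m3 at 0 (size 8, align 2) → ends 8
m5 at 8 (size 2, align 2) → ends 10
m2 at 10 (size 6, align 1) → ends 16
m6 at 16 (size 8, align 2) → ends 24
m11 at 24 (size 8, align 2) → ends 32
f at 32 (size 1, align 1) → ends 33
b at 33 (size 1, align 1) → ends 34
a at 34 (size 4, align 2) → ends 38
m17 at 38 (size 32, align 2) → ends 70
total 70 bytes, alignment 2

70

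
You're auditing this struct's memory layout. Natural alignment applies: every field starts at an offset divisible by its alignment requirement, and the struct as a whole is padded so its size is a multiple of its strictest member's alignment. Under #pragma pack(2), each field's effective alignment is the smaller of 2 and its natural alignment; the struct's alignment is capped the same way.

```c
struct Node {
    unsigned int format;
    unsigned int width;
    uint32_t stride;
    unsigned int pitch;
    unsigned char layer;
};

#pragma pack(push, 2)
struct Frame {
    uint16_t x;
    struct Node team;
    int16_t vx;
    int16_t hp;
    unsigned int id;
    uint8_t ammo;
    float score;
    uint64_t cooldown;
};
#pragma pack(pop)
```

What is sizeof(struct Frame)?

44

Node: 0..4  format  (4B, 4-aligned); 4..8  width  (4B, 4-aligned); 8..12  stride  (4B, 4-aligned); 12..16  pitch  (4B, 4-aligned); 16..17  layer  (1B, 1-aligned); 17..20  -- tail padding (3B); sizeof = 20, alignof = 4
0..2  x  (2B, 2-aligned)
2..22  team  (20B, 2-aligned)
22..24  vx  (2B, 2-aligned)
24..26  hp  (2B, 2-aligned)
26..30  id  (4B, 2-aligned)
30..31  ammo  (1B, 1-aligned)
31..32  -- padding (1B)
32..36  score  (4B, 2-aligned)
36..44  cooldown  (8B, 2-aligned)
sizeof = 44, alignof = 2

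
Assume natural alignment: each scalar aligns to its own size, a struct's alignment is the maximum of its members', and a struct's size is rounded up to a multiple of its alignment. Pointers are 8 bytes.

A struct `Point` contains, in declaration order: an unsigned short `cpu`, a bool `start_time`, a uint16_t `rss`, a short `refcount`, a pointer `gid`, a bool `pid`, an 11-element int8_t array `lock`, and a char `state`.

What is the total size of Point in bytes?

32 bytes

0..2  cpu  (2B, 2-aligned)
2..3  start_time  (1B, 1-aligned)
3..4  -- padding (1B)
4..6  rss  (2B, 2-aligned)
6..8  refcount  (2B, 2-aligned)
8..16  gid  (8B, 8-aligned)
16..17  pid  (1B, 1-aligned)
17..28  lock  (11B, 1-aligned)
28..29  state  (1B, 1-aligned)
29..32  -- tail padding (3B)
sizeof = 32, alignof = 8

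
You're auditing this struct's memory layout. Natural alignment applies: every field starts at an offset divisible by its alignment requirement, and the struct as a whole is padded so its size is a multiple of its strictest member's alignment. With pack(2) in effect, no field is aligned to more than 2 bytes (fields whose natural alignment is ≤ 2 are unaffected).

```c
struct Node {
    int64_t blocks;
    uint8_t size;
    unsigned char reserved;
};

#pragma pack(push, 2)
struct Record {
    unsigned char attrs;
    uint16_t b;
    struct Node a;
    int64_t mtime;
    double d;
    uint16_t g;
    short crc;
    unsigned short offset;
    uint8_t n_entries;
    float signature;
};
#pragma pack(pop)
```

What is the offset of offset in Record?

40

Node: blocks at 0 (size 8, align 8) → ends 8; size at 8 (size 1, align 1) → ends 9; reserved at 9 (size 1, align 1) → ends 10; tail pad 6 to reach multiple of 8; total 16 bytes, alignment 8
attrs at 0 (size 1, align 1) → ends 1
pad 1 to align 2 for b
b at 2 (size 2, align 2) → ends 4
a at 4 (size 16, align 2) → ends 20
mtime at 20 (size 8, align 2) → ends 28
d at 28 (size 8, align 2) → ends 36
g at 36 (size 2, align 2) → ends 38
crc at 38 (size 2, align 2) → ends 40
offset at 40 (size 2, align 2) → ends 42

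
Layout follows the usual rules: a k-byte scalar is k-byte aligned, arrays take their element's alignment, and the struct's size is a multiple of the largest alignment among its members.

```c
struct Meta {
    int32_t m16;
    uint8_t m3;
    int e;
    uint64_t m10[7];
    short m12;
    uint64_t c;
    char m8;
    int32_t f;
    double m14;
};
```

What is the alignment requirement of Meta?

8

member alignments: m16=4, m3=1, e=4, m10=8, m12=2, c=8, m8=1, f=4, m14=8
max = 8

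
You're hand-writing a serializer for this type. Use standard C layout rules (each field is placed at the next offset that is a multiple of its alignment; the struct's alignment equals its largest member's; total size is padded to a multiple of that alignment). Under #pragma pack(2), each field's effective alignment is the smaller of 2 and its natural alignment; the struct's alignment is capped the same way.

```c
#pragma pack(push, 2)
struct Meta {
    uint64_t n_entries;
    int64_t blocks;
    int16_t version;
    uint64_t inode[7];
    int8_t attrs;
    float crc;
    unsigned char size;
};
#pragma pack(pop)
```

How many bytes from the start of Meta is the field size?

80

0..8  n_entries  (8B, 2-aligned)
8..16  blocks  (8B, 2-aligned)
16..18  version  (2B, 2-aligned)
18..74  inode  (56B, 2-aligned)
74..75  attrs  (1B, 1-aligned)
75..76  -- padding (1B)
76..80  crc  (4B, 2-aligned)
80..81  size  (1B, 1-aligned)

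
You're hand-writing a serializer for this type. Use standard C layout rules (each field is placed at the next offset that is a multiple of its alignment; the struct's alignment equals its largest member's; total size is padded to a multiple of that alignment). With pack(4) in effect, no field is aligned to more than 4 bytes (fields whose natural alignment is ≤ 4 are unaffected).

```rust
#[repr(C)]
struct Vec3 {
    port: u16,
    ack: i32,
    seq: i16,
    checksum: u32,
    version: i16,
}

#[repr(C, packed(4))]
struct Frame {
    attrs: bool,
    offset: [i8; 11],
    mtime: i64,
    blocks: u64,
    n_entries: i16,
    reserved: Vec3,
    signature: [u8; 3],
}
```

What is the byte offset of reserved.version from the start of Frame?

48

Vec3: port at 0 (size 2, align 2) → ends 2; pad 2 to align 4 for ack; ack at 4 (size 4, align 4) → ends 8; seq at 8 (size 2, align 2) → ends 10; pad 2 to align 4 for checksum; checksum at 12 (size 4, align 4) → ends 16; version at 16 (size 2, align 2) → ends 18; tail pad 2 to reach multiple of 4; total 20 bytes, alignment 4
attrs at 0 (size 1, align 1) → ends 1
offset at 1 (size 11, align 1) → ends 12
mtime at 12 (size 8, align 4) → ends 20
blocks at 20 (size 8, align 4) → ends 28
n_entries at 28 (size 2, align 2) → ends 30
pad 2 to align 4 for reserved
reserved at 32 (size 20, align 4) → ends 52
within Vec3: version at 16
32 + 16 = 48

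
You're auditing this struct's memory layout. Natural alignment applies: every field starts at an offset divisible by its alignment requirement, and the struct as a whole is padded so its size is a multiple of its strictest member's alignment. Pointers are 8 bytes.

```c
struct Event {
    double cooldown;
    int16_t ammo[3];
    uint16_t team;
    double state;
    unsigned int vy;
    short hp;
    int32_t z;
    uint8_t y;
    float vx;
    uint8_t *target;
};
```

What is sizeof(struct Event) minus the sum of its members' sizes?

0..8  cooldown  (8B, 8-aligned)
8..14  ammo  (6B, 2-aligned)
14..16  team  (2B, 2-aligned)
16..24  state  (8B, 8-aligned)
24..28  vy  (4B, 4-aligned)
28..30  hp  (2B, 2-aligned)
30..32  -- padding (2B)
32..36  z  (4B, 4-aligned)
36..37  y  (1B, 1-aligned)
37..40  -- padding (3B)
40..44  vx  (4B, 4-aligned)
44..48  -- padding (4B)
48..56  target  (8B, 8-aligned)
sizeof = 56, alignof = 8
data bytes 47, size 56 → padding 9

9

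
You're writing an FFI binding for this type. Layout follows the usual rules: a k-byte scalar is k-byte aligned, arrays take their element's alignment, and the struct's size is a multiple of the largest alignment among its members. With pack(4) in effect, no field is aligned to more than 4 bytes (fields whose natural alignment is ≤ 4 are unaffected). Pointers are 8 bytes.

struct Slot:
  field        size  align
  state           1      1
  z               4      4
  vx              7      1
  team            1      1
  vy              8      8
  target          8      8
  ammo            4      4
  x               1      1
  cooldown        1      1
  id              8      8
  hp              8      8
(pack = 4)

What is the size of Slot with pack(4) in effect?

56

0..1  state  (1B, 1-aligned)
1..4  -- padding (3B)
4..8  z  (4B, 4-aligned)
8..15  vx  (7B, 1-aligned)
15..16  team  (1B, 1-aligned)
16..24  vy  (8B, 4-aligned)
24..32  target  (8B, 4-aligned)
32..36  ammo  (4B, 4-aligned)
36..37  x  (1B, 1-aligned)
37..38  cooldown  (1B, 1-aligned)
38..40  -- padding (2B)
40..48  id  (8B, 4-aligned)
48..56  hp  (8B, 4-aligned)
sizeof = 56, alignof = 4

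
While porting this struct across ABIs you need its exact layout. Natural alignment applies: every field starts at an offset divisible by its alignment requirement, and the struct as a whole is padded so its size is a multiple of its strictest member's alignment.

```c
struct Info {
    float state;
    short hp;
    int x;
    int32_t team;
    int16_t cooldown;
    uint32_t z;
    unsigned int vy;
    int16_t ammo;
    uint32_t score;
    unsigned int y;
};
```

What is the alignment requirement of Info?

4

member alignments: state=4, hp=2, x=4, team=4, cooldown=2, z=4, vy=4, ammo=2, score=4, y=4
max = 4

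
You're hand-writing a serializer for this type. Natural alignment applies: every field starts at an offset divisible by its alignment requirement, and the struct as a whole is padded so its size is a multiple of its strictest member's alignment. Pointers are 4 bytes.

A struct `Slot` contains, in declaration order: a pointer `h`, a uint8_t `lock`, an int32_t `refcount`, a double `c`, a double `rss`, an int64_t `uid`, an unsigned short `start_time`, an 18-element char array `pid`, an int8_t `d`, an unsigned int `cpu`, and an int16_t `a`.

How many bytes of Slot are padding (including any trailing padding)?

h at 0 (size 4, align 4) → ends 4
lock at 4 (size 1, align 1) → ends 5
pad 3 to align 4 for refcount
refcount at 8 (size 4, align 4) → ends 12
pad 4 to align 8 for c
c at 16 (size 8, align 8) → ends 24
rss at 24 (size 8, align 8) → ends 32
uid at 32 (size 8, align 8) → ends 40
start_time at 40 (size 2, align 2) → ends 42
pid at 42 (size 18, align 1) → ends 60
d at 60 (size 1, align 1) → ends 61
pad 3 to align 4 for cpu
cpu at 64 (size 4, align 4) → ends 68
a at 68 (size 2, align 2) → ends 70
tail pad 2 to reach multiple of 8
total 72 bytes, alignment 8
data bytes 60, size 72 → padding 12

12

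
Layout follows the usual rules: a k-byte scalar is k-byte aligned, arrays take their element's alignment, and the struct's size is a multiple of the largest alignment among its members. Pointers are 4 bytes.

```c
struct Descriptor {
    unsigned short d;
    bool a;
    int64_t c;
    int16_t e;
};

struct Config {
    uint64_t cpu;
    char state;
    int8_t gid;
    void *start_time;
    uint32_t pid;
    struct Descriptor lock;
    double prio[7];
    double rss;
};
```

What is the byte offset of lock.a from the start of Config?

Descriptor: 0..2  d  (2B, 2-aligned); 2..3  a  (1B, 1-aligned); 3..8  -- padding (5B); 8..16  c  (8B, 8-aligned); 16..18  e  (2B, 2-aligned); 18..24  -- tail padding (6B); sizeof = 24, alignof = 8
0..8  cpu  (8B, 8-aligned)
8..9  state  (1B, 1-aligned)
9..10  gid  (1B, 1-aligned)
10..12  -- padding (2B)
12..16  start_time  (4B, 4-aligned)
16..20  pid  (4B, 4-aligned)
20..24  -- padding (4B)
24..48  lock  (24B, 8-aligned)
within Descriptor: a at 2
24 + 2 = 26

26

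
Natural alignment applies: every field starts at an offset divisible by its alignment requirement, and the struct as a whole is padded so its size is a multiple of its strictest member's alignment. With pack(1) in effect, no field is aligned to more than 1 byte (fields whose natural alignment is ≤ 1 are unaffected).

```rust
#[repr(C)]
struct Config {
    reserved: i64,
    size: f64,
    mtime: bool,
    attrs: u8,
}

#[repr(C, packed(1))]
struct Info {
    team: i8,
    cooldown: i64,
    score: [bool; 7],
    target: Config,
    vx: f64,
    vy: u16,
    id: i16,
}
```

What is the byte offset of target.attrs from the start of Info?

Config: reserved at 0 (size 8, align 8) → ends 8; size at 8 (size 8, align 8) → ends 16; mtime at 16 (size 1, align 1) → ends 17; attrs at 17 (size 1, align 1) → ends 18; tail pad 6 to reach multiple of 8; total 24 bytes, alignment 8
team at 0 (size 1, align 1) → ends 1
cooldown at 1 (size 8, align 1) → ends 9
score at 9 (size 7, align 1) → ends 16
target at 16 (size 24, align 1) → ends 40
within Config: attrs at 17
16 + 17 = 33

33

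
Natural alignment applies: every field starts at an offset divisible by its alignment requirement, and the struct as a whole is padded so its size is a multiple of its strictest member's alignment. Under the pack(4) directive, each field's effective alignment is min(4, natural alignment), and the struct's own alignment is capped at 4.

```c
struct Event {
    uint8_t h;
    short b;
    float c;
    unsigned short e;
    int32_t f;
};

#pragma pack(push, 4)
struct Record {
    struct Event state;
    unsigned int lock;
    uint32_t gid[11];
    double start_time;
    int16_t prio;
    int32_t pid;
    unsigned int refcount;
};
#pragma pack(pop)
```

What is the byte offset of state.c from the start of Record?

Event: 0..1  h  (1B, 1-aligned); 1..2  -- padding (1B); 2..4  b  (2B, 2-aligned); 4..8  c  (4B, 4-aligned); 8..10  e  (2B, 2-aligned); 10..12  -- padding (2B); 12..16  f  (4B, 4-aligned); sizeof = 16, alignof = 4
0..16  state  (16B, 4-aligned)
within Event: c at 4
0 + 4 = 4

4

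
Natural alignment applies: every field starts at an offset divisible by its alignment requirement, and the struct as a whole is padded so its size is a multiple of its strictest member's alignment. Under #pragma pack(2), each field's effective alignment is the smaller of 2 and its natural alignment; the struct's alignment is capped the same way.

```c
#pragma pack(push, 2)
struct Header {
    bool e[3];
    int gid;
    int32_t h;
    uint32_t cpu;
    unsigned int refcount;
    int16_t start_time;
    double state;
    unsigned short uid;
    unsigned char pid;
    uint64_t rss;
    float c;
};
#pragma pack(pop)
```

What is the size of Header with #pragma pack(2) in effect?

@0: e [3B, align 1] → 3
+1 pad (align 2)
@4: gid [4B, align 2] → 8
@8: h [4B, align 2] → 12
@12: cpu [4B, align 2] → 16
@16: refcount [4B, align 2] → 20
@20: start_time [2B, align 2] → 22
@22: state [8B, align 2] → 30
@30: uid [2B, align 2] → 32
@32: pid [1B, align 1] → 33
+1 pad (align 2)
@34: rss [8B, align 2] → 42
@42: c [4B, align 2] → 46
size 46, align 2

46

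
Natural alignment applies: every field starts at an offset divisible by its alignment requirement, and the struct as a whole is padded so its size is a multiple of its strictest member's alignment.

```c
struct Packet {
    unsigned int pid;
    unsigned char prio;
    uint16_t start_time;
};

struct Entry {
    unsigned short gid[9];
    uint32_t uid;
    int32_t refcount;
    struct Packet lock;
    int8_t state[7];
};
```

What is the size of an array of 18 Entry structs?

Packet: pid at 0 (size 4, align 4) → ends 4; prio at 4 (size 1, align 1) → ends 5; pad 1 to align 2 for start_time; start_time at 6 (size 2, align 2) → ends 8; total 8 bytes, alignment 4
gid at 0 (size 18, align 2) → ends 18
pad 2 to align 4 for uid
uid at 20 (size 4, align 4) → ends 24
refcount at 24 (size 4, align 4) → ends 28
lock at 28 (size 8, align 4) → ends 36
state at 36 (size 7, align 1) → ends 43
tail pad 1 to reach multiple of 4
total 44 bytes, alignment 4
array of 18: 18 × 44 = 792

792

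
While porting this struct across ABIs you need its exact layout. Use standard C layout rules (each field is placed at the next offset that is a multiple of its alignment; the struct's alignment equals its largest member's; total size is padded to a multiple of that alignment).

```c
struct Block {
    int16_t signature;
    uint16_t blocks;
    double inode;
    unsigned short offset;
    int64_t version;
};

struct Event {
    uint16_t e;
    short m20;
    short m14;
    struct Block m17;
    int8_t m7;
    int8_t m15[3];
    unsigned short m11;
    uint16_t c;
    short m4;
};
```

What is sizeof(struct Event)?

56

Block: signature at 0 (size 2, align 2) → ends 2; blocks at 2 (size 2, align 2) → ends 4; pad 4 to align 8 for inode; inode at 8 (size 8, align 8) → ends 16; offset at 16 (size 2, align 2) → ends 18; pad 6 to align 8 for version; version at 24 (size 8, align 8) → ends 32; total 32 bytes, alignment 8
e at 0 (size 2, align 2) → ends 2
m20 at 2 (size 2, align 2) → ends 4
m14 at 4 (size 2, align 2) → ends 6
pad 2 to align 8 for m17
m17 at 8 (size 32, align 8) → ends 40
m7 at 40 (size 1, align 1) → ends 41
m15 at 41 (size 3, align 1) → ends 44
m11 at 44 (size 2, align 2) → ends 46
c at 46 (size 2, align 2) → ends 48
m4 at 48 (size 2, align 2) → ends 50
tail pad 6 to reach multiple of 8
total 56 bytes, alignment 8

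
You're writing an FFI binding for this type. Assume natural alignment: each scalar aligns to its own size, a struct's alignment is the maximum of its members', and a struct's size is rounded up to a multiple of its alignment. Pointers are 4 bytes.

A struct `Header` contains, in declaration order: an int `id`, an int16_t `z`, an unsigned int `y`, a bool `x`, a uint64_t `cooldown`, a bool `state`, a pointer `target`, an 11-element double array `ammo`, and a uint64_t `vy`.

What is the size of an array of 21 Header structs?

2688

0..4  id  (4B, 4-aligned)
4..6  z  (2B, 2-aligned)
6..8  -- padding (2B)
8..12  y  (4B, 4-aligned)
12..13  x  (1B, 1-aligned)
13..16  -- padding (3B)
16..24  cooldown  (8B, 8-aligned)
24..25  state  (1B, 1-aligned)
25..28  -- padding (3B)
28..32  target  (4B, 4-aligned)
32..120  ammo  (88B, 8-aligned)
120..128  vy  (8B, 8-aligned)
sizeof = 128, alignof = 8
array of 21: 21 × 128 = 2688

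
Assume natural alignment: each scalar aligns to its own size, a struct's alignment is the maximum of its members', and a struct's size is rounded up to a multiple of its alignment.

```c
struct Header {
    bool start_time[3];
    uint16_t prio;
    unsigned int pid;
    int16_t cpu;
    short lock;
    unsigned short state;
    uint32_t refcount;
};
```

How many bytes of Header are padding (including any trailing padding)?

5

start_time at 0 (size 3, align 1) → ends 3
pad 1 to align 2 for prio
prio at 4 (size 2, align 2) → ends 6
pad 2 to align 4 for pid
pid at 8 (size 4, align 4) → ends 12
cpu at 12 (size 2, align 2) → ends 14
lock at 14 (size 2, align 2) → ends 16
state at 16 (size 2, align 2) → ends 18
pad 2 to align 4 for refcount
refcount at 20 (size 4, align 4) → ends 24
total 24 bytes, alignment 4
data bytes 19, size 24 → padding 5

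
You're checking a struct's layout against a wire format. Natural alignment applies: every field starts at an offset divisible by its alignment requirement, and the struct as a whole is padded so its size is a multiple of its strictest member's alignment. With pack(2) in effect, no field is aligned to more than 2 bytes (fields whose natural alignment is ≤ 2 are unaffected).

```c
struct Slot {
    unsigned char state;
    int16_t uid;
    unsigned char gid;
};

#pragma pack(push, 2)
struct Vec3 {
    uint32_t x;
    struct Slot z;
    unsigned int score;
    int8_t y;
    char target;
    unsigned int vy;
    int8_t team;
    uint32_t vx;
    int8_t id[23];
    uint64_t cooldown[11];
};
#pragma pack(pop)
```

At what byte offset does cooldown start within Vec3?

Slot: @0: state [1B, align 1] → 1; +1 pad (align 2); @2: uid [2B, align 2] → 4; @4: gid [1B, align 1] → 5; +1 tail pad (align 2); size 6, align 2
@0: x [4B, align 2] → 4
@4: z [6B, align 2] → 10
@10: score [4B, align 2] → 14
@14: y [1B, align 1] → 15
@15: target [1B, align 1] → 16
@16: vy [4B, align 2] → 20
@20: team [1B, align 1] → 21
+1 pad (align 2)
@22: vx [4B, align 2] → 26
@26: id [23B, align 1] → 49
+1 pad (align 2)
@50: cooldown [88B, align 2] → 138

50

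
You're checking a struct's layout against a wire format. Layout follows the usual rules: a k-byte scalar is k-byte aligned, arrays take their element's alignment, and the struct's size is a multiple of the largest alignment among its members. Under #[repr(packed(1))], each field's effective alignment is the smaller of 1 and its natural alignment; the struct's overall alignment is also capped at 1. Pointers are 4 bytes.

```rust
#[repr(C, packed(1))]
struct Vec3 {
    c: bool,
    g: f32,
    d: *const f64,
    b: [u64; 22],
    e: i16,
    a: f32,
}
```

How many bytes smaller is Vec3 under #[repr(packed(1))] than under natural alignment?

natural layout:
  @0: c [1B, align 1] → 1
  +3 pad (align 4)
  @4: g [4B, align 4] → 8
  @8: d [4B, align 4] → 12
  +4 pad (align 8)
  @16: b [176B, align 8] → 192
  @192: e [2B, align 2] → 194
  +2 pad (align 4)
  @196: a [4B, align 4] → 200
  size 200, align 8
packed(1) layout:
  @0: c [1B, align 1] → 1
  @1: g [4B, align 1] → 5
  @5: d [4B, align 1] → 9
  @9: b [176B, align 1] → 185
  @185: e [2B, align 1] → 187
  @187: a [4B, align 1] → 191
  size 191, align 1
200 − 191 = 9

9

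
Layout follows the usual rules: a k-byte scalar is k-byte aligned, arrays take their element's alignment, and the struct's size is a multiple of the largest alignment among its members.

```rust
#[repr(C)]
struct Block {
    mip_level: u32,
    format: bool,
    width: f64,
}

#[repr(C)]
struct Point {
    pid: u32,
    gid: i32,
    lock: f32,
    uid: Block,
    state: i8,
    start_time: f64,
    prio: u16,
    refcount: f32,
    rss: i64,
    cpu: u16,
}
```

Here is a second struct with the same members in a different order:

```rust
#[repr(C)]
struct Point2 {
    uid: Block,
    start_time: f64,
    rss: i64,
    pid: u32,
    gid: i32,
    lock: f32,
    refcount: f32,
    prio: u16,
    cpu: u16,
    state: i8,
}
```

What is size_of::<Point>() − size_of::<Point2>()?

16

Block: 0..4  mip_level  (4B, 4-aligned); 4..5  format  (1B, 1-aligned); 5..8  -- padding (3B); 8..16  width  (8B, 8-aligned); sizeof = 16, alignof = 8
0..4  pid  (4B, 4-aligned)
4..8  gid  (4B, 4-aligned)
8..12  lock  (4B, 4-aligned)
12..16  -- padding (4B)
16..32  uid  (16B, 8-aligned)
32..33  state  (1B, 1-aligned)
33..40  -- padding (7B)
40..48  start_time  (8B, 8-aligned)
48..50  prio  (2B, 2-aligned)
50..52  -- padding (2B)
52..56  refcount  (4B, 4-aligned)
56..64  rss  (8B, 8-aligned)
64..66  cpu  (2B, 2-aligned)
66..72  -- tail padding (6B)
sizeof = 72, alignof = 8
— Point2 —
0..16  uid  (16B, 8-aligned)
16..24  start_time  (8B, 8-aligned)
24..32  rss  (8B, 8-aligned)
32..36  pid  (4B, 4-aligned)
36..40  gid  (4B, 4-aligned)
40..44  lock  (4B, 4-aligned)
44..48  refcount  (4B, 4-aligned)
48..50  prio  (2B, 2-aligned)
50..52  cpu  (2B, 2-aligned)
52..53  state  (1B, 1-aligned)
53..56  -- tail padding (3B)
sizeof = 56, alignof = 8
72 − 56 = 16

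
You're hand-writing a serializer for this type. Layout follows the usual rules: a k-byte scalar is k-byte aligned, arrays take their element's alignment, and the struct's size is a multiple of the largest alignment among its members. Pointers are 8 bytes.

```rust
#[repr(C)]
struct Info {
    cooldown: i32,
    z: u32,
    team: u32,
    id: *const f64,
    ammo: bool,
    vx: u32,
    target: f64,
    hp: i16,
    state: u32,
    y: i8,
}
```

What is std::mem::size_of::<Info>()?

0..4  cooldown  (4B, 4-aligned)
4..8  z  (4B, 4-aligned)
8..12  team  (4B, 4-aligned)
12..16  -- padding (4B)
16..24  id  (8B, 8-aligned)
24..25  ammo  (1B, 1-aligned)
25..28  -- padding (3B)
28..32  vx  (4B, 4-aligned)
32..40  target  (8B, 8-aligned)
40..42  hp  (2B, 2-aligned)
42..44  -- padding (2B)
44..48  state  (4B, 4-aligned)
48..49  y  (1B, 1-aligned)
49..56  -- tail padding (7B)
sizeof = 56, alignof = 8

56 bytes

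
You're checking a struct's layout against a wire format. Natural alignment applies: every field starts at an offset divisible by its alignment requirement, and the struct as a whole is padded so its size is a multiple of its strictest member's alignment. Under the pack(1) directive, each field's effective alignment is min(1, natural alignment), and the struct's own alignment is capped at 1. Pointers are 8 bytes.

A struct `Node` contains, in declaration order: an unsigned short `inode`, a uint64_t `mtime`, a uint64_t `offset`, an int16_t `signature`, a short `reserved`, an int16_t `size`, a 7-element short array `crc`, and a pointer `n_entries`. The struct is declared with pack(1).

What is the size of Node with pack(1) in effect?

46

0..2  inode  (2B, 1-aligned)
2..10  mtime  (8B, 1-aligned)
10..18  offset  (8B, 1-aligned)
18..20  signature  (2B, 1-aligned)
20..22  reserved  (2B, 1-aligned)
22..24  size  (2B, 1-aligned)
24..38  crc  (14B, 1-aligned)
38..46  n_entries  (8B, 1-aligned)
sizeof = 46, alignof = 1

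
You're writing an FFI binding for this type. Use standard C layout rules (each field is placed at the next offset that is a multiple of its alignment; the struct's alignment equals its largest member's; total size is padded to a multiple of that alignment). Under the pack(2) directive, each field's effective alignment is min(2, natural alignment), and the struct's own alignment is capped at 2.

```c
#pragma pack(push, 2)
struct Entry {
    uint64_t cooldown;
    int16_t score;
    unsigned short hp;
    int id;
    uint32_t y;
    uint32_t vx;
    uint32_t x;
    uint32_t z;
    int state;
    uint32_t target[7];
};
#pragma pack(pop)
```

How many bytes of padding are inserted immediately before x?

@0: cooldown [8B, align 2] → 8
@8: score [2B, align 2] → 10
@10: hp [2B, align 2] → 12
@12: id [4B, align 2] → 16
@16: y [4B, align 2] → 20
@20: vx [4B, align 2] → 24
@24: x [4B, align 2] → 28

0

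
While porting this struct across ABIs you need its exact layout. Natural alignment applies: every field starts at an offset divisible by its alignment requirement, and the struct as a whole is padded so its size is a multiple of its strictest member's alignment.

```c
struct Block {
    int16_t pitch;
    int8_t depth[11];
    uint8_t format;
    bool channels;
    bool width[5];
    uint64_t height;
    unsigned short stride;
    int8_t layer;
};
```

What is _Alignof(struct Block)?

8

member alignments: pitch=2, depth=1, format=1, channels=1, width=1, height=8, stride=2, layer=1
max = 8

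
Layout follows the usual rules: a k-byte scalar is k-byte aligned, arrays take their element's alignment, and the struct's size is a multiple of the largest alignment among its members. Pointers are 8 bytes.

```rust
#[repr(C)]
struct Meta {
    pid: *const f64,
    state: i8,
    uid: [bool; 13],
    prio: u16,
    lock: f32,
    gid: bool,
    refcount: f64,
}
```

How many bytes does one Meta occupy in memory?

40 bytes

pid at 0 (size 8, align 8) → ends 8
state at 8 (size 1, align 1) → ends 9
uid at 9 (size 13, align 1) → ends 22
prio at 22 (size 2, align 2) → ends 24
lock at 24 (size 4, align 4) → ends 28
gid at 28 (size 1, align 1) → ends 29
pad 3 to align 8 for refcount
refcount at 32 (size 8, align 8) → ends 40
total 40 bytes, alignment 8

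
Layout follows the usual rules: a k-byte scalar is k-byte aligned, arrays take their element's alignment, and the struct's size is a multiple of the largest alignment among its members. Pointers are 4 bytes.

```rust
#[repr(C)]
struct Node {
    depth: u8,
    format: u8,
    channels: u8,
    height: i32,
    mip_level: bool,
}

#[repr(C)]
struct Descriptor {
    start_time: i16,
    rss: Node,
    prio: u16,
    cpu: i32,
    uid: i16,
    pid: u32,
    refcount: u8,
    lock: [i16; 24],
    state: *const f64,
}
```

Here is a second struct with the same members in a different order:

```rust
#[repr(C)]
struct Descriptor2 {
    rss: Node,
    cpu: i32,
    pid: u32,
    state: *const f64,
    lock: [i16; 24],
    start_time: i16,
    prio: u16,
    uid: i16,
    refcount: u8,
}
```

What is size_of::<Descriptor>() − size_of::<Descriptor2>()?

Node: 0..1  depth  (1B, 1-aligned); 1..2  format  (1B, 1-aligned); 2..3  channels  (1B, 1-aligned); 3..4  -- padding (1B); 4..8  height  (4B, 4-aligned); 8..9  mip_level  (1B, 1-aligned); 9..12  -- tail padding (3B); sizeof = 12, alignof = 4
0..2  start_time  (2B, 2-aligned)
2..4  -- padding (2B)
4..16  rss  (12B, 4-aligned)
16..18  prio  (2B, 2-aligned)
18..20  -- padding (2B)
20..24  cpu  (4B, 4-aligned)
24..26  uid  (2B, 2-aligned)
26..28  -- padding (2B)
28..32  pid  (4B, 4-aligned)
32..33  refcount  (1B, 1-aligned)
33..34  -- padding (1B)
34..82  lock  (48B, 2-aligned)
82..84  -- padding (2B)
84..88  state  (4B, 4-aligned)
sizeof = 88, alignof = 4
— Descriptor2 —
0..12  rss  (12B, 4-aligned)
12..16  cpu  (4B, 4-aligned)
16..20  pid  (4B, 4-aligned)
20..24  state  (4B, 4-aligned)
24..72  lock  (48B, 2-aligned)
72..74  start_time  (2B, 2-aligned)
74..76  prio  (2B, 2-aligned)
76..78  uid  (2B, 2-aligned)
78..79  refcount  (1B, 1-aligned)
79..80  -- tail padding (1B)
sizeof = 80, alignof = 4
88 − 80 = 8

8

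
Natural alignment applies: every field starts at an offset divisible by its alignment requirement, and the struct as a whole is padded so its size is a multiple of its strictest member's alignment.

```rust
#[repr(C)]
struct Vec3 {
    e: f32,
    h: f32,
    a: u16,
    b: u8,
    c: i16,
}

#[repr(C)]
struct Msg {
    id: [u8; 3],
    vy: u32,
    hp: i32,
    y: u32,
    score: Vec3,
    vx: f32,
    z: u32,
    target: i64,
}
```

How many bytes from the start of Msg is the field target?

40

Vec3: @0: e [4B, align 4] → 4; @4: h [4B, align 4] → 8; @8: a [2B, align 2] → 10; @10: b [1B, align 1] → 11; +1 pad (align 2); @12: c [2B, align 2] → 14; +2 tail pad (align 4); size 16, align 4
@0: id [3B, align 1] → 3
+1 pad (align 4)
@4: vy [4B, align 4] → 8
@8: hp [4B, align 4] → 12
@12: y [4B, align 4] → 16
@16: score [16B, align 4] → 32
@32: vx [4B, align 4] → 36
@36: z [4B, align 4] → 40
@40: target [8B, align 8] → 48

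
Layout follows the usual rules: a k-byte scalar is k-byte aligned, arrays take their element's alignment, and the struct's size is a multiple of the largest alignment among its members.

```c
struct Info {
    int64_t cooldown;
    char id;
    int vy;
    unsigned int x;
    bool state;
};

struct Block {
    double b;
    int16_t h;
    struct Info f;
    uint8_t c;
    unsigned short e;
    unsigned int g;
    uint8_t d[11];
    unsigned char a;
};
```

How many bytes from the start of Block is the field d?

Info: cooldown at 0 (size 8, align 8) → ends 8; id at 8 (size 1, align 1) → ends 9; pad 3 to align 4 for vy; vy at 12 (size 4, align 4) → ends 16; x at 16 (size 4, align 4) → ends 20; state at 20 (size 1, align 1) → ends 21; tail pad 3 to reach multiple of 8; total 24 bytes, alignment 8
b at 0 (size 8, align 8) → ends 8
h at 8 (size 2, align 2) → ends 10
pad 6 to align 8 for f
f at 16 (size 24, align 8) → ends 40
c at 40 (size 1, align 1) → ends 41
pad 1 to align 2 for e
e at 42 (size 2, align 2) → ends 44
g at 44 (size 4, align 4) → ends 48
d at 48 (size 11, align 1) → ends 59

48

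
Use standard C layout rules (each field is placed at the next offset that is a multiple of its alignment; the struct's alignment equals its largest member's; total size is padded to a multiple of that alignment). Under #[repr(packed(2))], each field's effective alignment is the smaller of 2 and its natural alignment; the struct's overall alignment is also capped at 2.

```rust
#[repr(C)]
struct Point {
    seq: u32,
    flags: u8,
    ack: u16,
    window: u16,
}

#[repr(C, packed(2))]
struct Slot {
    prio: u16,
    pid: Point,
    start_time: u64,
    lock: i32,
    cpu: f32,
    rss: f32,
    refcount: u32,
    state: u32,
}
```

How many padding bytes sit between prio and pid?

0

Point: 0..4  seq  (4B, 4-aligned); 4..5  flags  (1B, 1-aligned); 5..6  -- padding (1B); 6..8  ack  (2B, 2-aligned); 8..10  window  (2B, 2-aligned); 10..12  -- tail padding (2B); sizeof = 12, alignof = 4
0..2  prio  (2B, 2-aligned)
2..14  pid  (12B, 2-aligned)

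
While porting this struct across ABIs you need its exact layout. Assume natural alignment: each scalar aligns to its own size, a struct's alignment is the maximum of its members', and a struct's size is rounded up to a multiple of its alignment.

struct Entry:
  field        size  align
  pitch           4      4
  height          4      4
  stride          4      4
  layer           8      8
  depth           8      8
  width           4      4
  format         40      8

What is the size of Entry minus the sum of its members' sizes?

0..4  pitch  (4B, 4-aligned)
4..8  height  (4B, 4-aligned)
8..12  stride  (4B, 4-aligned)
12..16  -- padding (4B)
16..24  layer  (8B, 8-aligned)
24..32  depth  (8B, 8-aligned)
32..36  width  (4B, 4-aligned)
36..40  -- padding (4B)
40..80  format  (40B, 8-aligned)
sizeof = 80, alignof = 8
data bytes 72, size 80 → padding 8

8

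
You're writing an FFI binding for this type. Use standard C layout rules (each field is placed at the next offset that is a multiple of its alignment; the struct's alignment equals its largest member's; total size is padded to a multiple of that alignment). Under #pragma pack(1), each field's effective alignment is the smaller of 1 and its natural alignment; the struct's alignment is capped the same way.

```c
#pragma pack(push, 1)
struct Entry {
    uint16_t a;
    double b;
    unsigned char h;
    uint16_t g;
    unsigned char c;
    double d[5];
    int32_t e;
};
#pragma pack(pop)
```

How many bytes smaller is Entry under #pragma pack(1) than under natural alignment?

14

natural layout:
  a at 0 (size 2, align 2) → ends 2
  pad 6 to align 8 for b
  b at 8 (size 8, align 8) → ends 16
  h at 16 (size 1, align 1) → ends 17
  pad 1 to align 2 for g
  g at 18 (size 2, align 2) → ends 20
  c at 20 (size 1, align 1) → ends 21
  pad 3 to align 8 for d
  d at 24 (size 40, align 8) → ends 64
  e at 64 (size 4, align 4) → ends 68
  tail pad 4 to reach multiple of 8
  total 72 bytes, alignment 8
packed(1) layout:
  a at 0 (size 2, align 1) → ends 2
  b at 2 (size 8, align 1) → ends 10
  h at 10 (size 1, align 1) → ends 11
  g at 11 (size 2, align 1) → ends 13
  c at 13 (size 1, align 1) → ends 14
  d at 14 (size 40, align 1) → ends 54
  e at 54 (size 4, align 1) → ends 58
  total 58 bytes, alignment 1
72 − 58 = 14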